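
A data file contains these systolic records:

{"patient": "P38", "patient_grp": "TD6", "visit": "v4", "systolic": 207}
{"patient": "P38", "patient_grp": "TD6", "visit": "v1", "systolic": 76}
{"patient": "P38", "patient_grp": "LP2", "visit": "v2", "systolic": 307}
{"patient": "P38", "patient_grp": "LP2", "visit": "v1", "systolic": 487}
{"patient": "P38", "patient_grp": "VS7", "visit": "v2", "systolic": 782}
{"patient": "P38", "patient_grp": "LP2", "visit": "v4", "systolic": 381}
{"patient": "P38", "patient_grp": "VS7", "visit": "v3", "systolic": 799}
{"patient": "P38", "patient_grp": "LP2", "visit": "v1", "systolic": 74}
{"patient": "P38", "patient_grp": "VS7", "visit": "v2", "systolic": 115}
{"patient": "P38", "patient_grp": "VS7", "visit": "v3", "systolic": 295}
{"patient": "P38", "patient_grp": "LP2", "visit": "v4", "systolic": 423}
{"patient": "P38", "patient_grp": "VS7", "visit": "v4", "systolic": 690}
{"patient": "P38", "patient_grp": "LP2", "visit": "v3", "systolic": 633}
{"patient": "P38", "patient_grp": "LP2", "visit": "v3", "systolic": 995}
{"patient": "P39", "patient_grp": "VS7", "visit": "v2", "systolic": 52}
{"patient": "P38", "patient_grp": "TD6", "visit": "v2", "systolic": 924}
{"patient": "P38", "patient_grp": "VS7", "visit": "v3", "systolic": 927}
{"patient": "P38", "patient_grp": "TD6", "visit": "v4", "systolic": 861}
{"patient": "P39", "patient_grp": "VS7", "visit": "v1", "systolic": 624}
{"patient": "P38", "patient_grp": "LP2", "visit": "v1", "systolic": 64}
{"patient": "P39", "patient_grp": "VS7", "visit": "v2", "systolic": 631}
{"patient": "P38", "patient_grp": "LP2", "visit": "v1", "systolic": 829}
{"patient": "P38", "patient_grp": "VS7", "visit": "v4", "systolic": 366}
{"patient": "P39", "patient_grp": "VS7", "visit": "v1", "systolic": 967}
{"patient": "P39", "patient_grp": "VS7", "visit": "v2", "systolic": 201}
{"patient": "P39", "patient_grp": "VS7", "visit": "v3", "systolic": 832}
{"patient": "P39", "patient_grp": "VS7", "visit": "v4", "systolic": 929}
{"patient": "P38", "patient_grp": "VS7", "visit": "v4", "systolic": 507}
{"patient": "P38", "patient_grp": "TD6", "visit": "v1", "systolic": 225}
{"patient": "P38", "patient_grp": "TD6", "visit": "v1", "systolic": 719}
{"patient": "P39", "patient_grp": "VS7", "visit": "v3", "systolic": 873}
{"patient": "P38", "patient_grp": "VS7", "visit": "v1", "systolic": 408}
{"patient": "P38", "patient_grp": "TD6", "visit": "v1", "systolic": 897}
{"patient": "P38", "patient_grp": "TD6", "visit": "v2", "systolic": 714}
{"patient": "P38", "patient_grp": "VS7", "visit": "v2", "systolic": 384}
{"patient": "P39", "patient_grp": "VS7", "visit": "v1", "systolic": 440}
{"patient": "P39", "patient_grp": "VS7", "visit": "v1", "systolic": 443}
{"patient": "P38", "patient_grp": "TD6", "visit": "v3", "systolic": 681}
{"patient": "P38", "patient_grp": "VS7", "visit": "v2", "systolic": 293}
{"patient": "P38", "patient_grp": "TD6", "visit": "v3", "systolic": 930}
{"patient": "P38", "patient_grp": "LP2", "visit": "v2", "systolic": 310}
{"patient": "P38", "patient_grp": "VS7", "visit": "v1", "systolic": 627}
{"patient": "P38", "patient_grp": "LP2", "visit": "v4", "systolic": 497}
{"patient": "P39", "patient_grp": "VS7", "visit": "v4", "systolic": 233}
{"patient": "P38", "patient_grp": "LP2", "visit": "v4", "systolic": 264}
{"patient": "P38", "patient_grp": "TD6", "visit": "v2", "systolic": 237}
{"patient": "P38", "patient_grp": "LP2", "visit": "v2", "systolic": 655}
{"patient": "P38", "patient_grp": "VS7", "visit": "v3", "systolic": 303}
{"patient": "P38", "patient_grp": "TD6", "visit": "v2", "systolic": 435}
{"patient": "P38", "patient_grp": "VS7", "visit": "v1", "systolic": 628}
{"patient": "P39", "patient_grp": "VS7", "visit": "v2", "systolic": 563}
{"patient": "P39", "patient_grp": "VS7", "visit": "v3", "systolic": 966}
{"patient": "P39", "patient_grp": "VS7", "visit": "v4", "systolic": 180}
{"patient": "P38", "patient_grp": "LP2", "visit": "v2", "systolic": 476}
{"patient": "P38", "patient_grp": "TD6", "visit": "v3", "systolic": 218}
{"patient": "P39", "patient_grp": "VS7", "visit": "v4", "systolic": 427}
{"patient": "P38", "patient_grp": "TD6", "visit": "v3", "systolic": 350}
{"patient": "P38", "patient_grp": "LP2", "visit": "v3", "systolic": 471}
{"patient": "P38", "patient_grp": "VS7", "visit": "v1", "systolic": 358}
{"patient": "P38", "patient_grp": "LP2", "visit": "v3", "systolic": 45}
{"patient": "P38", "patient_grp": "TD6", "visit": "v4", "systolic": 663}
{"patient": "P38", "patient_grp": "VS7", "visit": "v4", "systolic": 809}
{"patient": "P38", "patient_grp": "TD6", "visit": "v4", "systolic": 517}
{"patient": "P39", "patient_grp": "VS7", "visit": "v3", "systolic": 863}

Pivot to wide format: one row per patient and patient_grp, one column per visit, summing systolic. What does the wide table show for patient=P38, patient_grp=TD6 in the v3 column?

Rows with patient=P38, patient_grp=TD6 and visit=v3: systolic values are 681, 930, 218, 350.
681 + 930 + 218 + 350 = 2179.

2179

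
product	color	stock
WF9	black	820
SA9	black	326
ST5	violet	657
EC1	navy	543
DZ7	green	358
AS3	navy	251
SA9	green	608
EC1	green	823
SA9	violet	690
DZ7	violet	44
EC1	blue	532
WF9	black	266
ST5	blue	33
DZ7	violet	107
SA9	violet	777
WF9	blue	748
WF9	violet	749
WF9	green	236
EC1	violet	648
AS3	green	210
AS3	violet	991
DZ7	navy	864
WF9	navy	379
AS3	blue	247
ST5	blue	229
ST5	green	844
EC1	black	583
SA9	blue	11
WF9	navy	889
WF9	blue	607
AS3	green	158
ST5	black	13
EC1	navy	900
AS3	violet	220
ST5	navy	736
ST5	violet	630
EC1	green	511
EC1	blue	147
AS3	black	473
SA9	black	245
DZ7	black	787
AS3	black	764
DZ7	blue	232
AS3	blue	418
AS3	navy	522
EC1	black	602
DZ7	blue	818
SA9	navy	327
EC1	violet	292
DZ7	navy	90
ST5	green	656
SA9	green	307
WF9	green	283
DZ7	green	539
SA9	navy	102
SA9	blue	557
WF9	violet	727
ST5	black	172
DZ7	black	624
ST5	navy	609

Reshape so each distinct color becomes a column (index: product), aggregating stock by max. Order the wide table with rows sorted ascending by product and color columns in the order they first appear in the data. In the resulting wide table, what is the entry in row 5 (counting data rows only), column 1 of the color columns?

172

With rows sorted ascending by product, row 5 is product=ST5. color columns in first-appearance order: black, violet, navy, green, blue; column 1 is black.
Long rows with product=ST5, color=black: max(13, 172) = 172.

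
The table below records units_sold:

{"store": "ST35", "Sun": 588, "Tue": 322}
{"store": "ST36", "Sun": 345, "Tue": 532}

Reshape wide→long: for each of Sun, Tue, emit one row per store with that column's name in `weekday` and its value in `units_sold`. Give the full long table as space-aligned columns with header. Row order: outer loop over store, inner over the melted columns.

store  weekday  units_sold
ST35   Sun      588       
ST35   Tue      322       
ST36   Sun      345       
ST36   Tue      532       

Each (store, column) pair becomes one row: 2 × 2 = 4 rows.
For example, (ST35, Sun) → units_sold=588.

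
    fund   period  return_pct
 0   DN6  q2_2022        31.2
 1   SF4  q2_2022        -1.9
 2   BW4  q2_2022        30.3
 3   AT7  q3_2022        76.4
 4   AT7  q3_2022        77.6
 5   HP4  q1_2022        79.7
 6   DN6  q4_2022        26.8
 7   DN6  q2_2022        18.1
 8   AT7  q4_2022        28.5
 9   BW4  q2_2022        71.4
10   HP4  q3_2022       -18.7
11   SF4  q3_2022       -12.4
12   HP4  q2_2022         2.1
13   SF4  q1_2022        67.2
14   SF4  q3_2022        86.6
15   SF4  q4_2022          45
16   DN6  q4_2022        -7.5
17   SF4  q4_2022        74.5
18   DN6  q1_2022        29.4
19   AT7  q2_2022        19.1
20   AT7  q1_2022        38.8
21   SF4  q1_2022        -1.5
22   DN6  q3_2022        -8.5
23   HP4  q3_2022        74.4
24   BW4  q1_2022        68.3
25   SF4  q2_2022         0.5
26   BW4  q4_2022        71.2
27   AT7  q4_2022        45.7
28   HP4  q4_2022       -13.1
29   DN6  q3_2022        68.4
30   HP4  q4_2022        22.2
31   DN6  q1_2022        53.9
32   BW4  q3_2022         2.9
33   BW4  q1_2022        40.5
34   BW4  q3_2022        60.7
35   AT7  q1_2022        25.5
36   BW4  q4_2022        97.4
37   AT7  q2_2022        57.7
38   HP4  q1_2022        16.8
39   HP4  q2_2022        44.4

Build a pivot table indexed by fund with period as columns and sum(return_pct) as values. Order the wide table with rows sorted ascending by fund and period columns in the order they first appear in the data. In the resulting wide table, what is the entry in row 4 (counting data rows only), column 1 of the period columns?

With rows sorted ascending by fund, row 4 is fund=HP4. period columns in first-appearance order: q2_2022, q3_2022, q1_2022, q4_2022; column 1 is q2_2022.
Long rows with fund=HP4, period=q2_2022: 2.1 + 44.4 = 46.5.

46.5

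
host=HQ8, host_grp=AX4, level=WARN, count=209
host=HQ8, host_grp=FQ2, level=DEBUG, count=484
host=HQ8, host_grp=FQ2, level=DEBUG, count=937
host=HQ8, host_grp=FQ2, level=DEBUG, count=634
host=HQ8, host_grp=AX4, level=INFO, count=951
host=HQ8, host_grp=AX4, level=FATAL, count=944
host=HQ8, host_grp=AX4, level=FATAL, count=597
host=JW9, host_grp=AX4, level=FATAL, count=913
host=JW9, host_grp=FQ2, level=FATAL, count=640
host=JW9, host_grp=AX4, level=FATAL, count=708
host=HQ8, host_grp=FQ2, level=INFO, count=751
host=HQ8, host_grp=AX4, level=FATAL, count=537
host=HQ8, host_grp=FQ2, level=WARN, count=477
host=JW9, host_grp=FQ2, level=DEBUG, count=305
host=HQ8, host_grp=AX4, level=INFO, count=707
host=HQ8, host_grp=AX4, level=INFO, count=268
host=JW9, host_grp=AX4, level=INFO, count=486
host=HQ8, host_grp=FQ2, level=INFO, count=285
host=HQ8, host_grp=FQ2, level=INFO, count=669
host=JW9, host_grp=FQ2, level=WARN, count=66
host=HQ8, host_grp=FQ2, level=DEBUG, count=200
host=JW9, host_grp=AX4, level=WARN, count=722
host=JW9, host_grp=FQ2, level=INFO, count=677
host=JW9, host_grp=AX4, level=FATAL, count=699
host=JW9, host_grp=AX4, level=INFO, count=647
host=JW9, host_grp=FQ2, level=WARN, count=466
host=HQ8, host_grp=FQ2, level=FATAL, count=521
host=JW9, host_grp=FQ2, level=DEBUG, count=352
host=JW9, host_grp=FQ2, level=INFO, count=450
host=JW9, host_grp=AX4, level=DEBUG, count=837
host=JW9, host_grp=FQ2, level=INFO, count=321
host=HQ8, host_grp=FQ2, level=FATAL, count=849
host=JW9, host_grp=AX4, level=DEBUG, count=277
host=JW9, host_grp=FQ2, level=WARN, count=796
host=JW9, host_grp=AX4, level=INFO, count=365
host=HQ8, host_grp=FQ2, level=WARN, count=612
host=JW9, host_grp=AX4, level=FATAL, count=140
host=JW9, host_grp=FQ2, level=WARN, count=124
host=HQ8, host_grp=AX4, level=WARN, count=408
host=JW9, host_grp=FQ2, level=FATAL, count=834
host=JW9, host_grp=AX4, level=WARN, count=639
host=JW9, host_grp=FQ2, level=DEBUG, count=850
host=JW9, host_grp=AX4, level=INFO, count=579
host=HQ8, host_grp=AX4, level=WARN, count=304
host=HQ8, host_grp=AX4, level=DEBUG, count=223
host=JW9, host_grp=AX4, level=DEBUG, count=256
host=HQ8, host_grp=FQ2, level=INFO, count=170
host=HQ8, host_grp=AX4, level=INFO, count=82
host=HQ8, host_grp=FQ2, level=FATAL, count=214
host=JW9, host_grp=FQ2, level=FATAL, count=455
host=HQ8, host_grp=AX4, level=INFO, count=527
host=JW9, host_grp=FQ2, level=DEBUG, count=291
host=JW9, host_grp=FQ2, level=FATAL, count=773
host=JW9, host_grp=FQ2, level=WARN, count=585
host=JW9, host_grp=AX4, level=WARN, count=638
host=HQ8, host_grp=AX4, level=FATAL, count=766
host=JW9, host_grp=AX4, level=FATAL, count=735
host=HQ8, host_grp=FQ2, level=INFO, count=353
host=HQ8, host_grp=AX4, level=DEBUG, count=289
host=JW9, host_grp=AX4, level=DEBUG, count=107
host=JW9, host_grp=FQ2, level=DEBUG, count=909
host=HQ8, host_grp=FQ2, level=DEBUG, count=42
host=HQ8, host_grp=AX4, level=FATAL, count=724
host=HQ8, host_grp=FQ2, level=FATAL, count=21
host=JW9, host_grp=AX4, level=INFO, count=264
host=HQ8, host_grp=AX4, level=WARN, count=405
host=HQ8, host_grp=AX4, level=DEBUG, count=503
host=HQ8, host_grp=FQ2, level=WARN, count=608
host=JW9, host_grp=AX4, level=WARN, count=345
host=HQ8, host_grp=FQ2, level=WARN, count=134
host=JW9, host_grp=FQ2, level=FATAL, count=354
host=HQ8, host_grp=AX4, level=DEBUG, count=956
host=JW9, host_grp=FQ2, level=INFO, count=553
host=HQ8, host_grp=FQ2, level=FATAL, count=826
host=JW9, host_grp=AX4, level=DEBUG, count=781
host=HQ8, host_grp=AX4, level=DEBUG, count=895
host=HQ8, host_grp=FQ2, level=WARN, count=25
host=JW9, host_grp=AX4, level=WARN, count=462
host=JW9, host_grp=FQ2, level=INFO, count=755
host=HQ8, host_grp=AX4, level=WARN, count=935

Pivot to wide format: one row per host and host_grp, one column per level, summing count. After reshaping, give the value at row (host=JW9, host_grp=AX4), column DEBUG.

2258

Rows with host=JW9, host_grp=AX4 and level=DEBUG: count values are 837, 277, 256, 107, 781.
837 + 277 + 256 + 107 + 781 = 2258.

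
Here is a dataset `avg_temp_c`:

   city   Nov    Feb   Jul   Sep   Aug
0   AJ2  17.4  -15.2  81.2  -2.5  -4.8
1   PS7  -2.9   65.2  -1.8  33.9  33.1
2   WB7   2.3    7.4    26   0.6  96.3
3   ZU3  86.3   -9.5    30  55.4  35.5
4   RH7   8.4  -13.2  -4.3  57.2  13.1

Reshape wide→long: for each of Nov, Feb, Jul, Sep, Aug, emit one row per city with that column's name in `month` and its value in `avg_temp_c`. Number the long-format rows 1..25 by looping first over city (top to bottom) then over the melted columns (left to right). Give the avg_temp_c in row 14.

25 rows total (5 × 5). Row 14: index ⌊(14-1)/5⌋ = 2 into city → WB7; (14-1) mod 5 = 3 into the melted columns → Sep.
So row 14 is (WB7, Sep, 0.6); avg_temp_c = 0.6.

0.6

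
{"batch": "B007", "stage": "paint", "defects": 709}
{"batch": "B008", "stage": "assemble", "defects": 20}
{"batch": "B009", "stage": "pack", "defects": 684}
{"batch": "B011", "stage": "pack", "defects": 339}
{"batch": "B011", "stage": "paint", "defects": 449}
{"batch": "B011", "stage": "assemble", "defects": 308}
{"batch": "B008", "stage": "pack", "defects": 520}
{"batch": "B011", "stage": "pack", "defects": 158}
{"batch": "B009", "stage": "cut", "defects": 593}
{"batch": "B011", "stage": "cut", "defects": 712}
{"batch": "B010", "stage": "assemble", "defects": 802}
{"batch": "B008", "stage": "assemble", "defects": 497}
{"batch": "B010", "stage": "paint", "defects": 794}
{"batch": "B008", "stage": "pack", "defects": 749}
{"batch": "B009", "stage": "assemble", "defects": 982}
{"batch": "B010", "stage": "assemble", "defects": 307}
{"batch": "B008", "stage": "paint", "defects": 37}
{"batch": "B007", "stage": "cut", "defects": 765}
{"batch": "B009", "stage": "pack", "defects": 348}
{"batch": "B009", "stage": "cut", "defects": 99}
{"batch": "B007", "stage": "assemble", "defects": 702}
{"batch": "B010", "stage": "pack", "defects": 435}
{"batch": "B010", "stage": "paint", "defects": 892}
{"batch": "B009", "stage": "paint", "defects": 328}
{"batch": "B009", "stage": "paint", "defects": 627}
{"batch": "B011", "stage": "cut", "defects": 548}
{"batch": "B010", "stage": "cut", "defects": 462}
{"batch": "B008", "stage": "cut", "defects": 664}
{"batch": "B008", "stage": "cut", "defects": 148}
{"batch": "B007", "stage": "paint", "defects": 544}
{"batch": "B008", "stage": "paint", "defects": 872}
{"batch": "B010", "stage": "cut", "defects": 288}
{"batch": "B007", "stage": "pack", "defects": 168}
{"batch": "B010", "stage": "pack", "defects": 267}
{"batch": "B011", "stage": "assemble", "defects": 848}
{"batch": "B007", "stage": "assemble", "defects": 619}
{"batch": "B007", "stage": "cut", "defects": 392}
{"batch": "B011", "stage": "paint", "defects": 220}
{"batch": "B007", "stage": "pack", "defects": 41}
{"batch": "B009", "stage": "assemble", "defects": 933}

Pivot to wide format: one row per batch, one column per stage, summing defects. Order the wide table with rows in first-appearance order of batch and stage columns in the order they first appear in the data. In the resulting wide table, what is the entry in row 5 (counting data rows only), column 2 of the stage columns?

1109

With rows in first-appearance order of batch, row 5 is batch=B010. stage columns in first-appearance order: paint, assemble, pack, cut; column 2 is assemble.
Long rows with batch=B010, stage=assemble: 802 + 307 = 1109.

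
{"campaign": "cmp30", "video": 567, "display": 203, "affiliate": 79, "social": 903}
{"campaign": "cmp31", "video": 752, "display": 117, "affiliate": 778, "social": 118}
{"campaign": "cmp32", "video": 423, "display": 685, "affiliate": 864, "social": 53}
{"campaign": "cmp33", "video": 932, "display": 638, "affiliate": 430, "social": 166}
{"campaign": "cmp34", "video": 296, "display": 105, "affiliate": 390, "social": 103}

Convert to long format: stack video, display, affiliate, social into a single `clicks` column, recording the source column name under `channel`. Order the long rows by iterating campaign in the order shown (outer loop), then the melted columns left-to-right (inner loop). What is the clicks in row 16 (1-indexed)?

166

20 rows total (5 × 4). Row 16: index ⌊(16-1)/4⌋ = 3 into campaign → cmp33; (16-1) mod 4 = 3 into the melted columns → social.
So row 16 is (cmp33, social, 166); clicks = 166.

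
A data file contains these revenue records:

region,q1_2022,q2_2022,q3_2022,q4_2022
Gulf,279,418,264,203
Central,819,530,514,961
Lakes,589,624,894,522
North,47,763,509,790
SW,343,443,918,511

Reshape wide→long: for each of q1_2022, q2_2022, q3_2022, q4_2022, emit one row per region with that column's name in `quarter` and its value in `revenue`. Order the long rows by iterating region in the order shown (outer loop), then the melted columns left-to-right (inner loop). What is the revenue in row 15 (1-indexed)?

20 rows total (5 × 4). Row 15: index ⌊(15-1)/4⌋ = 3 into region → North; (15-1) mod 4 = 2 into the melted columns → q3_2022.
So row 15 is (North, q3_2022, 509); revenue = 509.

509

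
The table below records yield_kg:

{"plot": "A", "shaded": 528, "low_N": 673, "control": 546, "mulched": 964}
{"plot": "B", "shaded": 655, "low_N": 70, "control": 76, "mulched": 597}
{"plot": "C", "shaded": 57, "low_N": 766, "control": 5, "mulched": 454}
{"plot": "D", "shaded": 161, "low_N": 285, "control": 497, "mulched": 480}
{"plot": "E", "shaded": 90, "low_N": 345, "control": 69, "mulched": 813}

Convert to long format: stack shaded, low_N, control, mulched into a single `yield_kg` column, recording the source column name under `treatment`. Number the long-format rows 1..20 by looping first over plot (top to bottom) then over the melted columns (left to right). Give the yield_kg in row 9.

20 rows total (5 × 4). Row 9: index ⌊(9-1)/4⌋ = 2 into plot → C; (9-1) mod 4 = 0 into the melted columns → shaded.
So row 9 is (C, shaded, 57); yield_kg = 57.

57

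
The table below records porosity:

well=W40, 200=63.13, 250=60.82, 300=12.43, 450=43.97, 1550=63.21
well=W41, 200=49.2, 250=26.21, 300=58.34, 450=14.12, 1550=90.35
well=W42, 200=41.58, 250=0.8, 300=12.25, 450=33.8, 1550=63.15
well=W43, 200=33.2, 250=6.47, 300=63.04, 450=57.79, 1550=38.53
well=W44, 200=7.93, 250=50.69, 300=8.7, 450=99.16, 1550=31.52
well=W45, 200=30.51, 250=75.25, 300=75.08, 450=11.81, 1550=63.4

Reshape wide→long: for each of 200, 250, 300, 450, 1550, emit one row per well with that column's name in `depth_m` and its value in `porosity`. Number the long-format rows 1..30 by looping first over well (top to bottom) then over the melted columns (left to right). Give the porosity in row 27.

30 rows total (6 × 5). Row 27: index ⌊(27-1)/5⌋ = 5 into well → W45; (27-1) mod 5 = 1 into the melted columns → 250.
So row 27 is (W45, 250, 75.25); porosity = 75.25.

75.25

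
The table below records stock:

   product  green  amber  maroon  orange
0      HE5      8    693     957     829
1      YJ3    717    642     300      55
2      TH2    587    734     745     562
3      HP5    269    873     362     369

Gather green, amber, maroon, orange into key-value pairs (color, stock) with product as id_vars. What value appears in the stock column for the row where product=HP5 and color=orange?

Unpivoting turns each (product, wide-column) pair into one long row.
The wide cell at row HP5, column orange holds 369, so the long row (HP5, orange) has stock=369.

369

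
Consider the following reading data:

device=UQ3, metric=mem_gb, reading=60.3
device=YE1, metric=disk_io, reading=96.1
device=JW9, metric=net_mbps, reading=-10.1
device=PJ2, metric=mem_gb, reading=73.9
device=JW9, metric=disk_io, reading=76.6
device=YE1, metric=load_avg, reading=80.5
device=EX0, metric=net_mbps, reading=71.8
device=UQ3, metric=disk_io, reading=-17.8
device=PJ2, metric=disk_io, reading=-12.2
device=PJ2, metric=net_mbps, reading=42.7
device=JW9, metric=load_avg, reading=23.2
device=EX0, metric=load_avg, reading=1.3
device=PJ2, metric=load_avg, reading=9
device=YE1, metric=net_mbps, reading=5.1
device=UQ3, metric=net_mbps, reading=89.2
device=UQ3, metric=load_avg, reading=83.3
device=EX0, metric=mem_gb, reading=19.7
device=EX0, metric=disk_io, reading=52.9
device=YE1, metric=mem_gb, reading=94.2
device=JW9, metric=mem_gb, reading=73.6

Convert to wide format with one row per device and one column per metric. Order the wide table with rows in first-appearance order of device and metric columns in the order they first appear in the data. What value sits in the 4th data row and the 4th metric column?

With rows in first-appearance order of device, row 4 is device=PJ2. metric columns in first-appearance order: mem_gb, disk_io, net_mbps, load_avg; column 4 is load_avg.
Long rows with device=PJ2, metric=load_avg: reading = 9.

9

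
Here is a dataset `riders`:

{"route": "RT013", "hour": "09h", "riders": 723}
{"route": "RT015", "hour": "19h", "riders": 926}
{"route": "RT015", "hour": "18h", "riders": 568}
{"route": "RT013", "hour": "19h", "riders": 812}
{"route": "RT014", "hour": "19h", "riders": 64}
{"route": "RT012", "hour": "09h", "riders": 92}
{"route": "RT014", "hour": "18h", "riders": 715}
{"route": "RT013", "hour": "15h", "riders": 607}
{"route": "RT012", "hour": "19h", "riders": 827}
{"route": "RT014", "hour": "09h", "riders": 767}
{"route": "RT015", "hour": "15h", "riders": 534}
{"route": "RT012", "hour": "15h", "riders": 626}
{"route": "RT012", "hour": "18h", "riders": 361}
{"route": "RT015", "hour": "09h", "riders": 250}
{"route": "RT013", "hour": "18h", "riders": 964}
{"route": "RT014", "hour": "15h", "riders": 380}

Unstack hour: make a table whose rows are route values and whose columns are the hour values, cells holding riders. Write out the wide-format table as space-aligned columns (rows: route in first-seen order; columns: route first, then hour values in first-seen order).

Columns: route plus the 4 distinct hour values (09h, 19h, 18h, 15h).
For example, row RT013 column 09h takes riders=723 from the long row (RT013, 09h).

route  09h  19h  18h  15h
RT013  723  812  964  607
RT015  250  926  568  534
RT014  767  64   715  380
RT012  92   827  361  626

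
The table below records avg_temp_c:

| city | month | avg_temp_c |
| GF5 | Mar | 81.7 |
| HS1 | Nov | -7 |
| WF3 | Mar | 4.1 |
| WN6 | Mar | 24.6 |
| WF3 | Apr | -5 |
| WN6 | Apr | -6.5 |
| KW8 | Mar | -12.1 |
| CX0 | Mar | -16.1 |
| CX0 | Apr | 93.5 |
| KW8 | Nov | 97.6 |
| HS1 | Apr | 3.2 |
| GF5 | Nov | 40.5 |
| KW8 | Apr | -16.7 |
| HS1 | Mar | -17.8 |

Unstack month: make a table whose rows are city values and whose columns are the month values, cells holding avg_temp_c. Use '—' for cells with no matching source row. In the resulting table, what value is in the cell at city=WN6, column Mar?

24.6

The long row with city=WN6, month=Mar has avg_temp_c=24.6.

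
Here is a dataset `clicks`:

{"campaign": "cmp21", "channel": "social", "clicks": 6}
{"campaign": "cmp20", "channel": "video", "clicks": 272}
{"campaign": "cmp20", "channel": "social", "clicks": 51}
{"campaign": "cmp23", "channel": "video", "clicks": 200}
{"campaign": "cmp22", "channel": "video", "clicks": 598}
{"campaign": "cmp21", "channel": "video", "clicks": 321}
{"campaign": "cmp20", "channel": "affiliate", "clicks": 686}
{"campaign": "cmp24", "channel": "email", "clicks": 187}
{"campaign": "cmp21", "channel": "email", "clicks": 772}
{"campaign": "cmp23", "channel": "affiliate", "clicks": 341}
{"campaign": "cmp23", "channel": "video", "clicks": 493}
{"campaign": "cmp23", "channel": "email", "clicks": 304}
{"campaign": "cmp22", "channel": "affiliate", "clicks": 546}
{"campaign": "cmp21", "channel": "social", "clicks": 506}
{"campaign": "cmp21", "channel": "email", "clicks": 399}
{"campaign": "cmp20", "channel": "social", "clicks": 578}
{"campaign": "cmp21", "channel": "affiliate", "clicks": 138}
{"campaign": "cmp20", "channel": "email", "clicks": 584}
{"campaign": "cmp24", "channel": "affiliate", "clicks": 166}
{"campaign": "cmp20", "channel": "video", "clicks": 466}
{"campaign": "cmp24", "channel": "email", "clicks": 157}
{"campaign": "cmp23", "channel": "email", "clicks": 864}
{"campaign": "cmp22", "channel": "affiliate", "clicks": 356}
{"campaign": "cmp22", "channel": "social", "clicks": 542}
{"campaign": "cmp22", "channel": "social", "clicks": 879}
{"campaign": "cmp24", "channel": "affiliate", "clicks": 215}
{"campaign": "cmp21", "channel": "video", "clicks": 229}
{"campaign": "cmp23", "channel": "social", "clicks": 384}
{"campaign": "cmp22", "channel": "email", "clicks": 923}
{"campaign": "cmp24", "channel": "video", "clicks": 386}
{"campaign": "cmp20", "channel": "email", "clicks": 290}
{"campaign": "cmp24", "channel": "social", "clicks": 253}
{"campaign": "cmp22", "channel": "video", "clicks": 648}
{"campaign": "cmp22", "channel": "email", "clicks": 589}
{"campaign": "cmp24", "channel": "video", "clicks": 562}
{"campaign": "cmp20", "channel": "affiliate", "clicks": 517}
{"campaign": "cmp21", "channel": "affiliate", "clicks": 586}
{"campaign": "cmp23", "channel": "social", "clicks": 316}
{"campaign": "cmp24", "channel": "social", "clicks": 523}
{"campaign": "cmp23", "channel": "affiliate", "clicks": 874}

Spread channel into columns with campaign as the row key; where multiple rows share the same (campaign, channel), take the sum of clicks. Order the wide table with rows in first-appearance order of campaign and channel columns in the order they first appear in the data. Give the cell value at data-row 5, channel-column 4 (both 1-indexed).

With rows in first-appearance order of campaign, row 5 is campaign=cmp24. channel columns in first-appearance order: social, video, affiliate, email; column 4 is email.
Long rows with campaign=cmp24, channel=email: 187 + 157 = 344.

344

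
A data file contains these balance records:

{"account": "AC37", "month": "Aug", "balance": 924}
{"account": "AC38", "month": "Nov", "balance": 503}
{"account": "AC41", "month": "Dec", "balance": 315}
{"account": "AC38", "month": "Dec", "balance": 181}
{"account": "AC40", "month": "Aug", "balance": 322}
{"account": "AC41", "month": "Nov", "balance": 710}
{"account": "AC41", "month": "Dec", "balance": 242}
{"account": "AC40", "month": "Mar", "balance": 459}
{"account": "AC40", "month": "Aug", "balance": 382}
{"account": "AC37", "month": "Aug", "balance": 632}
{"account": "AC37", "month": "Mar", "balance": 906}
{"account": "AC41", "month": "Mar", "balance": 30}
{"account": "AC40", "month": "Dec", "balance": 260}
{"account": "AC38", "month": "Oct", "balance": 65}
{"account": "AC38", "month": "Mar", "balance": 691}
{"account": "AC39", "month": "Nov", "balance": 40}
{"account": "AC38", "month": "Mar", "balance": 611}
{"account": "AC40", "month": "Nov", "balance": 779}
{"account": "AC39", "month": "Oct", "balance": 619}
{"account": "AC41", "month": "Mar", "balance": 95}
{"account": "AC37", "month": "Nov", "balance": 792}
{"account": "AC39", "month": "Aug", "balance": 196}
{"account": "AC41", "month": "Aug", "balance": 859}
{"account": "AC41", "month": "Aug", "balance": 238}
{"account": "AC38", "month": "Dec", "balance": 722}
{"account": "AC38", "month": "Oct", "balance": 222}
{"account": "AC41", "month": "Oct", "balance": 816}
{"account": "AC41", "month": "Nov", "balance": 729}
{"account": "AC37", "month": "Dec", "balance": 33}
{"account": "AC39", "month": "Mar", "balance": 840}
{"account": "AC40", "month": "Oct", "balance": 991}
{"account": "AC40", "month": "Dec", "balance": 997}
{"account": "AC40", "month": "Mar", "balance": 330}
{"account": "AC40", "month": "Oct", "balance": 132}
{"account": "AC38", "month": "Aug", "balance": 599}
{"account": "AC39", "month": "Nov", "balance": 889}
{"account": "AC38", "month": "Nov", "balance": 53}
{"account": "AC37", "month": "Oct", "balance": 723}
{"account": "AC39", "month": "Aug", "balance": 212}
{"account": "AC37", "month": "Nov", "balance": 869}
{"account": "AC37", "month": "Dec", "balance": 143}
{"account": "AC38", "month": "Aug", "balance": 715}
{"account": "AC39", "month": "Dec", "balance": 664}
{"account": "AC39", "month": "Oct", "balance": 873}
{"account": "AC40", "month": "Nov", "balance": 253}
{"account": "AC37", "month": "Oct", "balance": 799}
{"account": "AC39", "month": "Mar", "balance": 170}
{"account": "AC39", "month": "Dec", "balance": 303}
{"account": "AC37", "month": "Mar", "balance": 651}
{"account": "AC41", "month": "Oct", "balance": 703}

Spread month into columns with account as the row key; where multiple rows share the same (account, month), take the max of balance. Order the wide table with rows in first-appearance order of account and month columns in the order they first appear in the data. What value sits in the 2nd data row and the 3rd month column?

With rows in first-appearance order of account, row 2 is account=AC38. month columns in first-appearance order: Aug, Nov, Dec, Mar, Oct; column 3 is Dec.
Long rows with account=AC38, month=Dec: max(181, 722) = 722.

722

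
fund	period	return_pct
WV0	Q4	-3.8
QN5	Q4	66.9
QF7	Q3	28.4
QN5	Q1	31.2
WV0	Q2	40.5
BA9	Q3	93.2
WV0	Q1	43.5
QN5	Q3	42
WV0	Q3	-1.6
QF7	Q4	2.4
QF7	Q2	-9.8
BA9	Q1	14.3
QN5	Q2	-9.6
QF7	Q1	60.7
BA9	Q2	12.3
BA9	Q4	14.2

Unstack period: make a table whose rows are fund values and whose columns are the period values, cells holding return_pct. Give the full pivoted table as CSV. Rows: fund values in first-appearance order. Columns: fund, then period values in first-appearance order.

Columns: fund plus the 4 distinct period values (Q4, Q3, Q1, Q2).
For example, row WV0 column Q4 takes return_pct=-3.8 from the long row (WV0, Q4).

fund,Q4,Q3,Q1,Q2
WV0,-3.8,-1.6,43.5,40.5
QN5,66.9,42,31.2,-9.6
QF7,2.4,28.4,60.7,-9.8
BA9,14.2,93.2,14.3,12.3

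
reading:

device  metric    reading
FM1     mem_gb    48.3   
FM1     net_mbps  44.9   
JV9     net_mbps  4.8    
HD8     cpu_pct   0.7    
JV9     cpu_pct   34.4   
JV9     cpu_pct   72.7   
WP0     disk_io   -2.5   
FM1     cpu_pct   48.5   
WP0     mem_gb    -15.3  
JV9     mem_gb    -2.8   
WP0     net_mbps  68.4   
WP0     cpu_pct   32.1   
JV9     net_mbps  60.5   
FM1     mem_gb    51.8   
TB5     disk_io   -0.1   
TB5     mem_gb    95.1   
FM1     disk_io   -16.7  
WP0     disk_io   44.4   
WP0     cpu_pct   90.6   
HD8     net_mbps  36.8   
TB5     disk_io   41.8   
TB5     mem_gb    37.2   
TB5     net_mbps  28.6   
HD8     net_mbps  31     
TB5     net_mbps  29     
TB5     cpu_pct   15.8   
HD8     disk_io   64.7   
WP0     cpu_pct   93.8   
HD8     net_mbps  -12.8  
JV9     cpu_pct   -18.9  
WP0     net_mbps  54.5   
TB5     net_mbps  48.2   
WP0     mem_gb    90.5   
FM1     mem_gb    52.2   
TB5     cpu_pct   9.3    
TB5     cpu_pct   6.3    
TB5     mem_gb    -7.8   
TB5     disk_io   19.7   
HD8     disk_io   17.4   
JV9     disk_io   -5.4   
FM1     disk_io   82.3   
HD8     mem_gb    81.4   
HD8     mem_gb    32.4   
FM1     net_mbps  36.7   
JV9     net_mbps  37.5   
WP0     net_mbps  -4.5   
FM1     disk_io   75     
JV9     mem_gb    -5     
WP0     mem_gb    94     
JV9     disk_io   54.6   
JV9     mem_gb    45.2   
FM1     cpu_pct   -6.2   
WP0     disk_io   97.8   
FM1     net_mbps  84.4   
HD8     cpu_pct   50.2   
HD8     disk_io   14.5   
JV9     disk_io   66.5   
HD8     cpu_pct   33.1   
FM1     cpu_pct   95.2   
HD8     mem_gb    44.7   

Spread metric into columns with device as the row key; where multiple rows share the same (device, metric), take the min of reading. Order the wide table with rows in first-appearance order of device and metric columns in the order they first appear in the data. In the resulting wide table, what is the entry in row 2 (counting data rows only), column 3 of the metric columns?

With rows in first-appearance order of device, row 2 is device=JV9. metric columns in first-appearance order: mem_gb, net_mbps, cpu_pct, disk_io; column 3 is cpu_pct.
Long rows with device=JV9, metric=cpu_pct: min(34.4, 72.7, -18.9) = -18.9.

-18.9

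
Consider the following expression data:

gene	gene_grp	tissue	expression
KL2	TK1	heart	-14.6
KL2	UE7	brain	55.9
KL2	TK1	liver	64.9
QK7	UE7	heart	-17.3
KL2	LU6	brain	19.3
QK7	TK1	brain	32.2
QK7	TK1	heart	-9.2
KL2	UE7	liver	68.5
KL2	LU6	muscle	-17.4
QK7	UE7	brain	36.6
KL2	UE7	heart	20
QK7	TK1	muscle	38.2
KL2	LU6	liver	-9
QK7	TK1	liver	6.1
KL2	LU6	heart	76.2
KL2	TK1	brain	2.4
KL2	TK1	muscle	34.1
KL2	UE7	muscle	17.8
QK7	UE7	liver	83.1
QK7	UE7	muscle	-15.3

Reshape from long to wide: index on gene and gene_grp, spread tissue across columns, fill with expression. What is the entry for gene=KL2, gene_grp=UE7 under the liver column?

Wide layout: rows indexed by gene and gene_grp, columns are the 4 distinct tissue values (heart, brain, liver, muscle).
Cell (gene=KL2, gene_grp=UE7, tissue=liver) draws from the long row where gene=KL2, gene_grp=UE7 and tissue=liver, which has expression=68.5.

68.5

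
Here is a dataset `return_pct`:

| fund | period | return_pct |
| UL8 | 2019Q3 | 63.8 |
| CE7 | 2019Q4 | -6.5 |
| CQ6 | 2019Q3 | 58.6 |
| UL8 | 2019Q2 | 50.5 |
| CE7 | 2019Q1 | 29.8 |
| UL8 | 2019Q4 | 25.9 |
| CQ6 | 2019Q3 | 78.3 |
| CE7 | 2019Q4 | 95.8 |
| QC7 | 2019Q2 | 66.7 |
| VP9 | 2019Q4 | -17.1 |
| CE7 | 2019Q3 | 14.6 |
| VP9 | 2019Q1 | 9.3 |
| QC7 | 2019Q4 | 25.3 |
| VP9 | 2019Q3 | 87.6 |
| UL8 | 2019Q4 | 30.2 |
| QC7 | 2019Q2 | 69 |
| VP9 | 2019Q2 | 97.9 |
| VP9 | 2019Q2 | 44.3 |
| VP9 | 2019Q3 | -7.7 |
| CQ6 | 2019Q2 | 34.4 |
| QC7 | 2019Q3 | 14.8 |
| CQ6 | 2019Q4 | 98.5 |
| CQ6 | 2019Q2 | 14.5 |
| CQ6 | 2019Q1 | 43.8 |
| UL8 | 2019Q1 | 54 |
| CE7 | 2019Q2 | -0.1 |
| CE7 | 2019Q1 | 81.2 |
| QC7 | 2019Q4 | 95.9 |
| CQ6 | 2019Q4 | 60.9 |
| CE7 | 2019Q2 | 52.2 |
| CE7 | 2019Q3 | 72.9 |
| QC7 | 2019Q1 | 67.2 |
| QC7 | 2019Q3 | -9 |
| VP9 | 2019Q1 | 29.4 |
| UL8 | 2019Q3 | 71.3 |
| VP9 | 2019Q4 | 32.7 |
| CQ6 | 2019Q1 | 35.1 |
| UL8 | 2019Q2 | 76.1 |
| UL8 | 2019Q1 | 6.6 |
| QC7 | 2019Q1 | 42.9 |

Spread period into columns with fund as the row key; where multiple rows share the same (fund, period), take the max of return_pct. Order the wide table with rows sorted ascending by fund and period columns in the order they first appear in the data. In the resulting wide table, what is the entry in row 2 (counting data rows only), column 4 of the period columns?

With rows sorted ascending by fund, row 2 is fund=CQ6. period columns in first-appearance order: 2019Q3, 2019Q4, 2019Q2, 2019Q1; column 4 is 2019Q1.
Long rows with fund=CQ6, period=2019Q1: max(43.8, 35.1) = 43.8.

43.8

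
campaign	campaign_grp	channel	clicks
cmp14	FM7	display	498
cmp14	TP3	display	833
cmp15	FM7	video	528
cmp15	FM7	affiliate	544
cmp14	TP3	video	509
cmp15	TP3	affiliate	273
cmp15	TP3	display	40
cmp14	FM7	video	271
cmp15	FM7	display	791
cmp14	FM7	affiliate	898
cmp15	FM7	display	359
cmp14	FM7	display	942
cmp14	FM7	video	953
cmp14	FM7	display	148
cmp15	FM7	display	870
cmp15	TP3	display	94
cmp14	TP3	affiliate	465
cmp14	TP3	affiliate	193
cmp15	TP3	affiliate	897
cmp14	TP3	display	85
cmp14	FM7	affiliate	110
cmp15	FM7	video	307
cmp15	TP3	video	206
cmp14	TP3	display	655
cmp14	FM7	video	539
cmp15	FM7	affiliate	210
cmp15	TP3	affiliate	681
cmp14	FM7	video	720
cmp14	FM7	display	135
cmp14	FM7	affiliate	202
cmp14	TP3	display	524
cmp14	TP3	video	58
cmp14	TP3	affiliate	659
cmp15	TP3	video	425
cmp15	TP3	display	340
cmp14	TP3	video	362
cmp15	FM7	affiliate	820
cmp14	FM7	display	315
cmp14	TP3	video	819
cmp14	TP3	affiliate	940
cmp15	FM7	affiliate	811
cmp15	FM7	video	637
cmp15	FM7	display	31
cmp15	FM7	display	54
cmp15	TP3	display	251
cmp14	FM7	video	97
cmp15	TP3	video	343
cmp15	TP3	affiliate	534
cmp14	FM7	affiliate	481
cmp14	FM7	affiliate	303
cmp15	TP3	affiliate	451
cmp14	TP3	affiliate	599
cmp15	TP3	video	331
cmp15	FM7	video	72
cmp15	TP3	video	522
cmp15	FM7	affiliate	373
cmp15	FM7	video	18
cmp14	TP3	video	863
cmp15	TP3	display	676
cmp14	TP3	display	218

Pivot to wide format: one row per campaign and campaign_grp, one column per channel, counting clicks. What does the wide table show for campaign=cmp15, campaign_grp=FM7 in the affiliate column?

5

Rows with campaign=cmp15, campaign_grp=FM7 and channel=affiliate: clicks values are 544, 210, 820, 811, 373.
5 rows match — count = 5.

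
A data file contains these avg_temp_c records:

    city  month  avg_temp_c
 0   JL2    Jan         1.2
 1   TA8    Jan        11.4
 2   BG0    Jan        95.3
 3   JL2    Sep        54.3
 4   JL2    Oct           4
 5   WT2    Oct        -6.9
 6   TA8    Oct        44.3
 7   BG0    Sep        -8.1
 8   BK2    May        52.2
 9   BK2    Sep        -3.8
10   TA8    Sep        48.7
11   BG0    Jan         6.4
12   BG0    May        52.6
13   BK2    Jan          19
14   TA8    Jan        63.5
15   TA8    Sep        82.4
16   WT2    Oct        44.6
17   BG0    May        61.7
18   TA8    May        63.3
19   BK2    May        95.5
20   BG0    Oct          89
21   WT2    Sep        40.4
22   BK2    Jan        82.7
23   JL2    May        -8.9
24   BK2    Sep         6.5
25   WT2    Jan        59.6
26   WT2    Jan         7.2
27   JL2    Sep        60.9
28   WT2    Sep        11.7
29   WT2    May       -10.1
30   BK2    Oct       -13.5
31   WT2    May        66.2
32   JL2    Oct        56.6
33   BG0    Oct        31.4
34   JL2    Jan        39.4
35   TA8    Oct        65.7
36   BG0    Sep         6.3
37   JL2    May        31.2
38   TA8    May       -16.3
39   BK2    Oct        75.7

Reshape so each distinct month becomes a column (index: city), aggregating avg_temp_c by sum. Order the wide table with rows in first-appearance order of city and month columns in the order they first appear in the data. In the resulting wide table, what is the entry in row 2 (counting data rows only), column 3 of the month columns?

With rows in first-appearance order of city, row 2 is city=TA8. month columns in first-appearance order: Jan, Sep, Oct, May; column 3 is Oct.
Long rows with city=TA8, month=Oct: 44.3 + 65.7 = 110.

110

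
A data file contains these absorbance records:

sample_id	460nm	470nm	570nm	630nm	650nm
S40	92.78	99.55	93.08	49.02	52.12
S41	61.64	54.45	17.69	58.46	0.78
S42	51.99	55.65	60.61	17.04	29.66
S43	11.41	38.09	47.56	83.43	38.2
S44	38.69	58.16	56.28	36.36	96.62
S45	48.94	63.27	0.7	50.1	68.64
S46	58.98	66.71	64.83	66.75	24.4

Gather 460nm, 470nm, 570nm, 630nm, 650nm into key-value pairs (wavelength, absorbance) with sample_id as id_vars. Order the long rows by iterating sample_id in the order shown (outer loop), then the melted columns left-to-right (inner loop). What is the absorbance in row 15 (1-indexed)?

35 rows total (7 × 5). Row 15: index ⌊(15-1)/5⌋ = 2 into sample_id → S42; (15-1) mod 5 = 4 into the melted columns → 650nm.
So row 15 is (S42, 650nm, 29.66); absorbance = 29.66.

29.66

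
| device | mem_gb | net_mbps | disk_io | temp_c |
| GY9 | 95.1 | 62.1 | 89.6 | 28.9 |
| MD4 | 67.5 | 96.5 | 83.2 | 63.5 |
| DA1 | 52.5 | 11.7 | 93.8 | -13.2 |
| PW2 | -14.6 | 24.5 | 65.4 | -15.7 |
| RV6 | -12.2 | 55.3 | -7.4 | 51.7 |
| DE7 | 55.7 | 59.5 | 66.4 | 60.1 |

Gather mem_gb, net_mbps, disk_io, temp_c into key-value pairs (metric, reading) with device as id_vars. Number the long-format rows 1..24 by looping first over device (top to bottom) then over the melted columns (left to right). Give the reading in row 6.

96.5

24 rows total (6 × 4). Row 6: index ⌊(6-1)/4⌋ = 1 into device → MD4; (6-1) mod 4 = 1 into the melted columns → net_mbps.
So row 6 is (MD4, net_mbps, 96.5); reading = 96.5.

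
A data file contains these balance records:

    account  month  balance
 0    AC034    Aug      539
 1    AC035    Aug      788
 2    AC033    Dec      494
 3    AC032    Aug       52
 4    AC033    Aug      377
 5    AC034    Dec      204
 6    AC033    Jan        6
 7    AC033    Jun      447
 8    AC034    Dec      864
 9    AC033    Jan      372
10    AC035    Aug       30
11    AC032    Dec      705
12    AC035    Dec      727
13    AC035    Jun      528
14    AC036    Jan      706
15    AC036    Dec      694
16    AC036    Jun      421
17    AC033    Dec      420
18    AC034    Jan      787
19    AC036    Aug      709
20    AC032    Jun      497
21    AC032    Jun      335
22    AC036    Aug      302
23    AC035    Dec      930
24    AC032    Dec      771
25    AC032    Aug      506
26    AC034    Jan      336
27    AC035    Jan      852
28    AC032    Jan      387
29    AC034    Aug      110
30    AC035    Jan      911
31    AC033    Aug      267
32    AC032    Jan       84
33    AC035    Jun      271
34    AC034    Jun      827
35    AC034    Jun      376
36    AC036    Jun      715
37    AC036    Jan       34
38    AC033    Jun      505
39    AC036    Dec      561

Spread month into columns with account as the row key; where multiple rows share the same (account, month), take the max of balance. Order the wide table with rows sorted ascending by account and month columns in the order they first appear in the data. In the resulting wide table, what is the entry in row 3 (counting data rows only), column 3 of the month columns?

With rows sorted ascending by account, row 3 is account=AC034. month columns in first-appearance order: Aug, Dec, Jan, Jun; column 3 is Jan.
Long rows with account=AC034, month=Jan: max(787, 336) = 787.

787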